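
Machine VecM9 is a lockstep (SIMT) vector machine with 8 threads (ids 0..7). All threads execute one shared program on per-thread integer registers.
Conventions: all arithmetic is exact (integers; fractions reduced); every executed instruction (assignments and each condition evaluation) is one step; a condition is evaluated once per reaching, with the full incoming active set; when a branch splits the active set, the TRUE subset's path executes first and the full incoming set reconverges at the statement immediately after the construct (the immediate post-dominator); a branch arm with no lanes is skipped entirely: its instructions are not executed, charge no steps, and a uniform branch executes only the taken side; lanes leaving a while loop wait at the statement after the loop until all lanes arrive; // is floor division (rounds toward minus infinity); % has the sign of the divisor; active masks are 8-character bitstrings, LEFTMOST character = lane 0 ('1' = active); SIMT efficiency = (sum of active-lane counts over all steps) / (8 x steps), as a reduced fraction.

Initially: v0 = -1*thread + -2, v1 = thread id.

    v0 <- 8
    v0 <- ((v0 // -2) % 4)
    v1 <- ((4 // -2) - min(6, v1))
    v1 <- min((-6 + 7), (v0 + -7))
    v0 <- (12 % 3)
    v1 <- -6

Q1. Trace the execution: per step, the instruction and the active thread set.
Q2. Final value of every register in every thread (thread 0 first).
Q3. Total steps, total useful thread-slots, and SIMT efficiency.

step 0: v0 <- 8                      11111111
step 1: v0 <- ((v0 // -2) % 4)       11111111
step 2: v1 <- ((4 // -2) - min(6, v1)) 11111111
step 3: v1 <- min((-6 + 7), (v0 + -7)) 11111111
step 4: v0 <- (12 % 3)               11111111
step 5: v1 <- -6                     11111111

Answer: 6 steps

v0: 0,0,0,0,0,0,0,0
v1: -6,-6,-6,-6,-6,-6,-6,-6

steps = 6; useful = 48; efficiency = 48/48 = 1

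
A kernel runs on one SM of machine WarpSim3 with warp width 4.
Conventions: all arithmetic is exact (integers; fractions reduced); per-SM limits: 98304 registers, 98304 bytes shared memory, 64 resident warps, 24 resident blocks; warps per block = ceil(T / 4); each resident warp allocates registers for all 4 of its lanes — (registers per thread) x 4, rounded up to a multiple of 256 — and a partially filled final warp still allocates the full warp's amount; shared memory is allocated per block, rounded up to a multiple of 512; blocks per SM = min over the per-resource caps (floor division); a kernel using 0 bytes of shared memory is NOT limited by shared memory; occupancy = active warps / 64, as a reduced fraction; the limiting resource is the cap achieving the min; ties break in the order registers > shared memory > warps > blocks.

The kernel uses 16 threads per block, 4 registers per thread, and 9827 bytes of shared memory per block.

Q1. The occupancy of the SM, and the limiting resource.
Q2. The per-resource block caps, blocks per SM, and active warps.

Answer: occupancy 9/16, limited by shared memory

registers: 96 blocks
shared memory: 9 blocks
warps: 16 blocks
blocks: 24 blocks

Answer: 9 blocks, 36 active warps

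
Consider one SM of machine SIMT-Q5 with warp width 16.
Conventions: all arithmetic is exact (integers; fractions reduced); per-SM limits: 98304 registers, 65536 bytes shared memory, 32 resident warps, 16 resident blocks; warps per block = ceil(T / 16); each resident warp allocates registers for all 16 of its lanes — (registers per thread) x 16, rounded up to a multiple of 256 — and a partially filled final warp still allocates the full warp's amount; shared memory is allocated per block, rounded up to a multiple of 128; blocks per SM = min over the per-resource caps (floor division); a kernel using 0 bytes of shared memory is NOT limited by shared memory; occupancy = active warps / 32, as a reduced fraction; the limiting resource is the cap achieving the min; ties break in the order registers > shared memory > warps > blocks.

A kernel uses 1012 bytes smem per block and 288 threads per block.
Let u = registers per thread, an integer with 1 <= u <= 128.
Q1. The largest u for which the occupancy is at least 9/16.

Answer: u = 128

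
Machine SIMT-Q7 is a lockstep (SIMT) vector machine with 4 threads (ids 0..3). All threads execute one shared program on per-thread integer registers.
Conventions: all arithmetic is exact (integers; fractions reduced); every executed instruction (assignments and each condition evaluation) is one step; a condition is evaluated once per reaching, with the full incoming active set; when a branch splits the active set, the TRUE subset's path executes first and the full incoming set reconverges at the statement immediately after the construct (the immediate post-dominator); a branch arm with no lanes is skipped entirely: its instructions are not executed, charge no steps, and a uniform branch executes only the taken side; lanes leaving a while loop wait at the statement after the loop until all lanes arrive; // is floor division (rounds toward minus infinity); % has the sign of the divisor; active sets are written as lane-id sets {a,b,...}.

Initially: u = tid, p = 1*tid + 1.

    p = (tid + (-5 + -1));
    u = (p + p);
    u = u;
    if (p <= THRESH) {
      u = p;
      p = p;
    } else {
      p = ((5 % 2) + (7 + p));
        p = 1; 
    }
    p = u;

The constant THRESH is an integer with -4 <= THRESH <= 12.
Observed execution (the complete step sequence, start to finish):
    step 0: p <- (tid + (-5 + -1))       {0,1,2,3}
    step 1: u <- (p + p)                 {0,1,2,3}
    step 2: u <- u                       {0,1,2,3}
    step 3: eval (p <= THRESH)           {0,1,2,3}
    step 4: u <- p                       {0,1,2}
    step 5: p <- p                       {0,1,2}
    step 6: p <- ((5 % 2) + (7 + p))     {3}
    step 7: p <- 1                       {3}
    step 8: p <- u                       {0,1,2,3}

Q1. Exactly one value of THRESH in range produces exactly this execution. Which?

Answer: THRESH = -4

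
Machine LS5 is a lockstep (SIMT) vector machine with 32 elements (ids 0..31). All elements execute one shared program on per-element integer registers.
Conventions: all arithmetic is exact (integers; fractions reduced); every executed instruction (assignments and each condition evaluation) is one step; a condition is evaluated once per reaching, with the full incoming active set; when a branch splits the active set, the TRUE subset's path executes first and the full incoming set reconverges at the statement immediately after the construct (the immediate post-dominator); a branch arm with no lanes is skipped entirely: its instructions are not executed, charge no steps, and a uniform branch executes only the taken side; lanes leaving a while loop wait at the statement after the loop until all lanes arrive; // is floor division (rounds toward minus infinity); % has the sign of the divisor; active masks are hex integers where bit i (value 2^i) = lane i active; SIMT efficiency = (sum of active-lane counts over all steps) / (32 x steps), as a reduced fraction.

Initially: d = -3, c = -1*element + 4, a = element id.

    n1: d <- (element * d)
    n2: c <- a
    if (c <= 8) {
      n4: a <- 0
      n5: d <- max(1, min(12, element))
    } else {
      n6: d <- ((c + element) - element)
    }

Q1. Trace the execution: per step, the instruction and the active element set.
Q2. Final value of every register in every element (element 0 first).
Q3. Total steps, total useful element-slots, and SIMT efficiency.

step 0: d <- (element * d)           0xffffffff
step 1: c <- a                       0xffffffff
step 2: eval (c <= 8)                0xffffffff
step 3: a <- 0                       0x000001ff
step 4: d <- max(1, min(12, element)) 0x000001ff
step 5: d <- ((c + element) - element) 0xfffffe00

Answer: 6 steps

d: 1,1,2,3,4,5,6,7,8,9,10,11,12,13,14,15,16,17,18,19,20,21,22,23,24,25,26,27,28,29,30,31
c: 0,1,2,3,4,5,6,7,8,9,10,11,12,13,14,15,16,17,18,19,20,21,22,23,24,25,26,27,28,29,30,31
a: 0,0,0,0,0,0,0,0,0,9,10,11,12,13,14,15,16,17,18,19,20,21,22,23,24,25,26,27,28,29,30,31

steps = 6; useful = 137; efficiency = 137/192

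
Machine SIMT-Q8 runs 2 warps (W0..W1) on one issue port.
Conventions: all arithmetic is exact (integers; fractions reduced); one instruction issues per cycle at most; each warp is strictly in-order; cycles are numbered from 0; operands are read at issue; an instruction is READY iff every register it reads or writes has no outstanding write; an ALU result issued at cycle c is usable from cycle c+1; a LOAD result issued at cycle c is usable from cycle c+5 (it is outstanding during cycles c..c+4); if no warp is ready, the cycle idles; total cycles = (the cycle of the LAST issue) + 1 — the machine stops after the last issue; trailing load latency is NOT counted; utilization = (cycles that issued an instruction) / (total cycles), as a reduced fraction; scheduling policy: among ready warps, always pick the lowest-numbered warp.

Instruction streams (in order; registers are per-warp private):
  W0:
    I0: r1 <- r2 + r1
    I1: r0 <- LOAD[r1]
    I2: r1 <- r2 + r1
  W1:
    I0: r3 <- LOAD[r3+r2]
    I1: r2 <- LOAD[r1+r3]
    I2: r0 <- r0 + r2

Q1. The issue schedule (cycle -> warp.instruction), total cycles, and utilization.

cycle 0: W0.I0
cycle 1: W0.I1
cycle 2: W0.I2
cycle 3: W1.I0
cycle 4: idle
cycle 5: idle
cycle 6: idle
cycle 7: idle
cycle 8: W1.I1
cycle 9: idle
cycle 10: idle
cycle 11: idle
cycle 12: idle
cycle 13: W1.I2

Answer: 14 cycles, utilization 3/7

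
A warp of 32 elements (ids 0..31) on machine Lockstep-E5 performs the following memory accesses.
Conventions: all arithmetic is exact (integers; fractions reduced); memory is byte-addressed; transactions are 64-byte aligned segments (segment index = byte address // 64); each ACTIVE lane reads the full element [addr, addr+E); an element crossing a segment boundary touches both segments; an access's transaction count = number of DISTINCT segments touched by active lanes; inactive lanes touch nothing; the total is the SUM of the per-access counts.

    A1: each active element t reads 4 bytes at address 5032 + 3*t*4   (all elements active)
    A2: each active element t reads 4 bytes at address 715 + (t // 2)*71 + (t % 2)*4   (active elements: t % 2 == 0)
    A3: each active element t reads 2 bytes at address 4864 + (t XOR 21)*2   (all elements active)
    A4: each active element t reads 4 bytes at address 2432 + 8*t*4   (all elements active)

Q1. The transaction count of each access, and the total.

A1: 7 transactions
A2: 16 transactions
A3: 1 transaction
A4: 16 transactions

Answer: 7,16,1,16; total 40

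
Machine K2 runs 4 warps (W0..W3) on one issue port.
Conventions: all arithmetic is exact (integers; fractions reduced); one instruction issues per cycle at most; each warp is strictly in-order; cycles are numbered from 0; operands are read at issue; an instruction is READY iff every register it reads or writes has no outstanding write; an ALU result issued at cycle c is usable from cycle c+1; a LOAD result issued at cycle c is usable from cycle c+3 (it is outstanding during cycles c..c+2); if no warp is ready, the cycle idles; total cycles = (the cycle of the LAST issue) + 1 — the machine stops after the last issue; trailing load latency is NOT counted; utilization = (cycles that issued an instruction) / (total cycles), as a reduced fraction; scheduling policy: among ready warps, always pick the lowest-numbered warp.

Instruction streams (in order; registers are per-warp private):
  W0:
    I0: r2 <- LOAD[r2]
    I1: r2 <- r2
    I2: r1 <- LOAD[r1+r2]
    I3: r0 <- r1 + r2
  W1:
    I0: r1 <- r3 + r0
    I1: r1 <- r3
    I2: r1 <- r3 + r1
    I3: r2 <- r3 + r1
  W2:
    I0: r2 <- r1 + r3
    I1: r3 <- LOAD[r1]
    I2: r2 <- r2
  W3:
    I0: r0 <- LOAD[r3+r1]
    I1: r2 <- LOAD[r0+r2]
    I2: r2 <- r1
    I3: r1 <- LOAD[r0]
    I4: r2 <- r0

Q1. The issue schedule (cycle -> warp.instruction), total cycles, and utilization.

cycle 0: W0.I0
cycle 1: W1.I0
cycle 2: W1.I1
cycle 3: W0.I1
cycle 4: W0.I2
cycle 5: W1.I2
cycle 6: W1.I3
cycle 7: W0.I3
cycle 8: W2.I0
cycle 9: W2.I1
cycle 10: W2.I2
cycle 11: W3.I0
cycle 12: idle
cycle 13: idle
cycle 14: W3.I1
cycle 15: idle
cycle 16: idle
cycle 17: W3.I2
cycle 18: W3.I3
cycle 19: W3.I4

Answer: 20 cycles, utilization 4/5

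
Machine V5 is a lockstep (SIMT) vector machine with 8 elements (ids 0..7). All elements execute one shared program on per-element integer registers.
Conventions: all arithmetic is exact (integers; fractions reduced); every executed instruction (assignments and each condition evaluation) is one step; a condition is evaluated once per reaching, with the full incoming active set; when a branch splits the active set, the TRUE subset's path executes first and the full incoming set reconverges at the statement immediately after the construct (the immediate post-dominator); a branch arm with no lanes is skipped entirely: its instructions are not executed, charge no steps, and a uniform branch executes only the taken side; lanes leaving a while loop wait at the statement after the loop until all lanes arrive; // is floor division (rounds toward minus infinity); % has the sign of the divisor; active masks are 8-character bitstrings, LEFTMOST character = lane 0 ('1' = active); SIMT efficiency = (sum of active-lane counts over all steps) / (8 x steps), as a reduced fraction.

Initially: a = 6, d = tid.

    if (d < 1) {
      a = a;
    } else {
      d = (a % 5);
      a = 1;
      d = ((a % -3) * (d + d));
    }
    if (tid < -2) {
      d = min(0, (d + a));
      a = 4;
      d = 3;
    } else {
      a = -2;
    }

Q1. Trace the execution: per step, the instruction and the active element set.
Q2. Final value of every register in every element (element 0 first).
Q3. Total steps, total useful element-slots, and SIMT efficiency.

step 0: eval (d < 1)                 11111111
step 1: a <- a                       10000000
step 2: d <- (a % 5)                 01111111
step 3: a <- 1                       01111111
step 4: d <- ((a % -3) * (d + d))    01111111
step 5: eval (tid < -2)              11111111
step 6: a <- -2                      11111111

Answer: 7 steps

a: -2,-2,-2,-2,-2,-2,-2,-2
d: 0,-4,-4,-4,-4,-4,-4,-4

steps = 7; useful = 46; efficiency = 46/56 = 23/28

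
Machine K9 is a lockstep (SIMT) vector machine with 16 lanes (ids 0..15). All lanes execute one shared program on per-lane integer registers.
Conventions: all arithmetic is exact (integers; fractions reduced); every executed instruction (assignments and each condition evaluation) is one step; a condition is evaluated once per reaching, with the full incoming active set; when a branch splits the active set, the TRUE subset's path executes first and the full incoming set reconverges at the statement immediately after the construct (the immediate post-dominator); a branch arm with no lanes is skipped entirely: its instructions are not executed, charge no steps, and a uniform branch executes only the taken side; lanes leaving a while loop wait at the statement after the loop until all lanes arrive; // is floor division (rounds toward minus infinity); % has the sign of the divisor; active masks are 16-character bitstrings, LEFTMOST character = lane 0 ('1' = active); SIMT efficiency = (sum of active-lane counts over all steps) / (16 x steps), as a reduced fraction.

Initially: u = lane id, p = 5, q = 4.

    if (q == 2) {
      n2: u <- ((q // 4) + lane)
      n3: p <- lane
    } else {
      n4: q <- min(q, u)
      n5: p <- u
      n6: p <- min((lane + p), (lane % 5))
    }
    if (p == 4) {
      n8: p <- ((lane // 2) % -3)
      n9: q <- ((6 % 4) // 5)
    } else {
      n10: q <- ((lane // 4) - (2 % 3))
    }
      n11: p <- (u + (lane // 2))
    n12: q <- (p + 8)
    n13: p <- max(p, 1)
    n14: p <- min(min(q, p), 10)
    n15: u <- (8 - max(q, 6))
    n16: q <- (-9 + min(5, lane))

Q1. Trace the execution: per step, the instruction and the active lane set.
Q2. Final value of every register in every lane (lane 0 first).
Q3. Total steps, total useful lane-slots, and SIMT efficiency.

step 0: eval (q == 2)                1111111111111111
step 1: q <- min(q, u)               1111111111111111
step 2: p <- u                       1111111111111111
step 3: p <- min((lane + p), (lane % 5)) 1111111111111111
step 4: eval (p == 4)                1111111111111111
step 5: p <- ((lane // 2) % -3)      0000100001000010
step 6: q <- ((6 % 4) // 5)          0000100001000010
step 7: q <- ((lane // 4) - (2 % 3)) 1111011110111101
step 8: p <- (u + (lane // 2))       1111111111111111
step 9: q <- (p + 8)                 1111111111111111
step 10: p <- max(p, 1)               1111111111111111
step 11: p <- min(min(q, p), 10)      1111111111111111
step 12: u <- (8 - max(q, 6))         1111111111111111
step 13: q <- (-9 + min(5, lane))     1111111111111111

Answer: 14 steps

u: 0,-1,-3,-4,-6,-7,-9,-10,-12,-13,-15,-16,-18,-19,-21,-22
p: 1,1,3,4,6,7,9,10,10,10,10,10,10,10,10,10
q: -9,-8,-7,-6,-5,-4,-4,-4,-4,-4,-4,-4,-4,-4,-4,-4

steps = 14; useful = 195; efficiency = 195/224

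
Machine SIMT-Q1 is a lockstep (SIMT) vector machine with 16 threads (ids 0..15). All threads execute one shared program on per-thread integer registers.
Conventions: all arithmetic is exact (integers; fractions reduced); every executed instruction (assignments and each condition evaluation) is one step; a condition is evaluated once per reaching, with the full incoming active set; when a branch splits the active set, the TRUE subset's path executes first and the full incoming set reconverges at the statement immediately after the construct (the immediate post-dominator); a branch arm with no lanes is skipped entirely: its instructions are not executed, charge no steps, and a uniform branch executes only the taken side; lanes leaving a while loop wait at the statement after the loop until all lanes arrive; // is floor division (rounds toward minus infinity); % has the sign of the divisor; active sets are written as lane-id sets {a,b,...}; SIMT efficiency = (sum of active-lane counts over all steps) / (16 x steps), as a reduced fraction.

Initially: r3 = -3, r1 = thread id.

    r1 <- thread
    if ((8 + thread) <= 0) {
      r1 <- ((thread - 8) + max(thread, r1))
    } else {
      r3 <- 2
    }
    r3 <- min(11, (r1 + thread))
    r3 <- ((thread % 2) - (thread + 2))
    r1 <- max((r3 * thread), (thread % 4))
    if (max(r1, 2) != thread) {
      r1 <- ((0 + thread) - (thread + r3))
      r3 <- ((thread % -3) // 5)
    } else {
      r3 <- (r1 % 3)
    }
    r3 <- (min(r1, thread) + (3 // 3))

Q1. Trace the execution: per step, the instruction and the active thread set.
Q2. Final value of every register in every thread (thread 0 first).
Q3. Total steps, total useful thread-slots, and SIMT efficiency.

step 0: r1 <- thread                 {0,1,2,3,4,5,6,7,8,9,10,11,12,13,14,15}
step 1: eval ((8 + thread) <= 0)     {0,1,2,3,4,5,6,7,8,9,10,11,12,13,14,15}
step 2: r3 <- 2                      {0,1,2,3,4,5,6,7,8,9,10,11,12,13,14,15}
step 3: r3 <- min(11, (r1 + thread)) {0,1,2,3,4,5,6,7,8,9,10,11,12,13,14,15}
step 4: r3 <- ((thread % 2) - (thread + 2)) {0,1,2,3,4,5,6,7,8,9,10,11,12,13,14,15}
step 5: r1 <- max((r3 * thread), (thread % 4)) {0,1,2,3,4,5,6,7,8,9,10,11,12,13,14,15}
step 6: eval (max(r1, 2) != thread)  {0,1,2,3,4,5,6,7,8,9,10,11,12,13,14,15}
step 7: r1 <- ((0 + thread) - (thread + r3)) {0,1,4,5,6,7,8,9,10,11,12,13,14,15}
step 8: r3 <- ((thread % -3) // 5)   {0,1,4,5,6,7,8,9,10,11,12,13,14,15}
step 9: r3 <- (r1 % 3)               {2,3}
step 10: r3 <- (min(r1, thread) + (3 // 3)) {0,1,2,3,4,5,6,7,8,9,10,11,12,13,14,15}

Answer: 11 steps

r3: 1,2,3,4,5,6,7,8,9,10,11,12,13,14,15,16
r1: 2,2,2,3,6,6,8,8,10,10,12,12,14,14,16,16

steps = 11; useful = 158; efficiency = 158/176 = 79/88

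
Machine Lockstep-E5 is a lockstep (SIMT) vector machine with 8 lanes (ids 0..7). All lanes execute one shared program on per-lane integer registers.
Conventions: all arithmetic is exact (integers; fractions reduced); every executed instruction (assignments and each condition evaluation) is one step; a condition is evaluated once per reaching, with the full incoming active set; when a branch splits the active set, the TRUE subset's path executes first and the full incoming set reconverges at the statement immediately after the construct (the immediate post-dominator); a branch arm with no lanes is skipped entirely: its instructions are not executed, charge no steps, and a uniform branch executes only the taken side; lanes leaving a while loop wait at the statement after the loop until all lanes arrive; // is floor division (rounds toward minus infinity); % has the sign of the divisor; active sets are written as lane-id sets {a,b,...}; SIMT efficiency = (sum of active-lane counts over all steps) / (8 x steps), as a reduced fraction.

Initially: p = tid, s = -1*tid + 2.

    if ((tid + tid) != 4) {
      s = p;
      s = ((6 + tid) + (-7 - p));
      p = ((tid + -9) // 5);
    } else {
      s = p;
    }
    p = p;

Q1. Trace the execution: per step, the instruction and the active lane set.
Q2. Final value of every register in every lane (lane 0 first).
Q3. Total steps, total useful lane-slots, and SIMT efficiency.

step 0: eval ((tid + tid) != 4)      {0,1,2,3,4,5,6,7}
step 1: s <- p                       {0,1,3,4,5,6,7}
step 2: s <- ((6 + tid) + (-7 - p))  {0,1,3,4,5,6,7}
step 3: p <- ((tid + -9) // 5)       {0,1,3,4,5,6,7}
step 4: s <- p                       {2}
step 5: p <- p                       {0,1,2,3,4,5,6,7}

Answer: 6 steps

p: -2,-2,2,-2,-1,-1,-1,-1
s: -1,-1,2,-1,-1,-1,-1,-1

steps = 6; useful = 38; efficiency = 38/48 = 19/24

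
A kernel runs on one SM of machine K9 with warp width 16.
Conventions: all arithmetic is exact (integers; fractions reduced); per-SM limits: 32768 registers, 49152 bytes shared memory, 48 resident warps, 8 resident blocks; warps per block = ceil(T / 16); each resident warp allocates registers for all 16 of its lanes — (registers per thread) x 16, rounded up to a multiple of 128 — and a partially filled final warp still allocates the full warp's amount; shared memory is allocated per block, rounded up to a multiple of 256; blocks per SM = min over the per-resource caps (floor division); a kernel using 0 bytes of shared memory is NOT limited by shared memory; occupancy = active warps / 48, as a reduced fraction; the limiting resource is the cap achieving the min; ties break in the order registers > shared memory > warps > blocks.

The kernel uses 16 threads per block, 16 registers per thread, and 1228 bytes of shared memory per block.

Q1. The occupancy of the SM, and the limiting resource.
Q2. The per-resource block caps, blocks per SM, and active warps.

Answer: occupancy 1/6, limited by blocks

registers: 128 blocks
shared memory: 38 blocks
warps: 48 blocks
blocks: 8 blocks

Answer: 8 blocks, 8 active warps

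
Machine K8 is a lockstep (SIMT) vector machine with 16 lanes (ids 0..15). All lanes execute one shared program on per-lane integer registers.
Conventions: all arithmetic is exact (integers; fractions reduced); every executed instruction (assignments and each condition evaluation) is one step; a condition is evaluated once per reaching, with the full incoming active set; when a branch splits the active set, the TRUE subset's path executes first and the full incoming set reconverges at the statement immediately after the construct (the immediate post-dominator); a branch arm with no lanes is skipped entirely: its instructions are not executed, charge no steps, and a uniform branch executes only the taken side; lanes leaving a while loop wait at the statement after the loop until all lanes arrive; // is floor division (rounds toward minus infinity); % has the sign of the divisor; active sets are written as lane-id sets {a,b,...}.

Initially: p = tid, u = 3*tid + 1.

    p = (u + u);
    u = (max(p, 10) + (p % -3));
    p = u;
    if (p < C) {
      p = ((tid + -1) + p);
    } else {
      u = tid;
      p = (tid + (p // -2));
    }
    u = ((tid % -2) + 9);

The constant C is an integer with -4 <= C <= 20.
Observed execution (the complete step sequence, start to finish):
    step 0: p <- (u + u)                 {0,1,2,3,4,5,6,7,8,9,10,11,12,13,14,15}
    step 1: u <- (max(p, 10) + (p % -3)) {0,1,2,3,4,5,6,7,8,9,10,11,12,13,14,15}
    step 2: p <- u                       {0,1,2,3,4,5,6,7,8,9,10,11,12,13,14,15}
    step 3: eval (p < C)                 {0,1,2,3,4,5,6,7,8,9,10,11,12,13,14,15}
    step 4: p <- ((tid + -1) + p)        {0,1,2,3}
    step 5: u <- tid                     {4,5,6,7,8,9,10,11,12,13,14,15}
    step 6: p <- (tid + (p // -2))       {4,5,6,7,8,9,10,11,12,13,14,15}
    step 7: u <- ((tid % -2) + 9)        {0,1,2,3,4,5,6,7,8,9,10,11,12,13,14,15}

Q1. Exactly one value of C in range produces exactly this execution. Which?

Answer: C = 20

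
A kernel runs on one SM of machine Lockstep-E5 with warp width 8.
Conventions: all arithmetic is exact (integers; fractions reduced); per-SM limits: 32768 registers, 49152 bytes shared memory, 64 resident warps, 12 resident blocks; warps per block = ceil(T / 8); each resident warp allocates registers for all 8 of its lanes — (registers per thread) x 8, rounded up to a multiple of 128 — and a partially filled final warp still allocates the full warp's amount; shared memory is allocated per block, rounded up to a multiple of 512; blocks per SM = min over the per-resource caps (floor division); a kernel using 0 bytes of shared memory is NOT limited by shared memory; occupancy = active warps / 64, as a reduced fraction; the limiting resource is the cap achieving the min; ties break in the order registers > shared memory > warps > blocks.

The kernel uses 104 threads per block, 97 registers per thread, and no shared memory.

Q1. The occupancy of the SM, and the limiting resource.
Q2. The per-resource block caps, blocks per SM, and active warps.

Answer: occupancy 13/32, limited by registers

registers: 2 blocks
shared memory: no limit (kernel uses none)
warps: 4 blocks
blocks: 12 blocks

Answer: 2 blocks, 26 active warps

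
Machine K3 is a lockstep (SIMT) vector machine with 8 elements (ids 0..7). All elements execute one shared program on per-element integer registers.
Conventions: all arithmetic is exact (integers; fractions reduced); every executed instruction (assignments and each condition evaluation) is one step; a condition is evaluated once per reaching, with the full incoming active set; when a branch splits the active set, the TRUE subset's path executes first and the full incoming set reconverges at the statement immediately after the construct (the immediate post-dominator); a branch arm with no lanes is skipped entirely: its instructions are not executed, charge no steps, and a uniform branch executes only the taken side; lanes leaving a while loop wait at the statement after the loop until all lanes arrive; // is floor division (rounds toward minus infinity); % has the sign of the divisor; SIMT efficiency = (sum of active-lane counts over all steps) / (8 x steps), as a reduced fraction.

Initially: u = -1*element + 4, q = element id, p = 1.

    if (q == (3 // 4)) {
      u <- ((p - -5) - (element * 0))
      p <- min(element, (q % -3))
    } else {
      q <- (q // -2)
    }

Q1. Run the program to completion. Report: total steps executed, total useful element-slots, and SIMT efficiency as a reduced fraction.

Answer: 4 steps, 17 useful, 17/32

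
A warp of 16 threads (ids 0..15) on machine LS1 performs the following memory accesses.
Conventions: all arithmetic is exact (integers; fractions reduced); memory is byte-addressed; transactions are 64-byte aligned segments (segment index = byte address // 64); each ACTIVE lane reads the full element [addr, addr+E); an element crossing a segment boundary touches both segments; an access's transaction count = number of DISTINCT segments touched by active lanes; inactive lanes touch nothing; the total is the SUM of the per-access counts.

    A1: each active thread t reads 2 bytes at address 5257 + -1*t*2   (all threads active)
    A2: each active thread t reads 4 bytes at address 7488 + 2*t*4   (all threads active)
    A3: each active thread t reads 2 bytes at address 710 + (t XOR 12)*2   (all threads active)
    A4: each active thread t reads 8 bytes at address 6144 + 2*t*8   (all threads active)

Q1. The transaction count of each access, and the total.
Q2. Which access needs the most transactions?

A1: 2 transactions
A2: 2 transactions
A3: 1 transaction
A4: 4 transactions

Answer: 2,2,1,4; total 9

Answer: A4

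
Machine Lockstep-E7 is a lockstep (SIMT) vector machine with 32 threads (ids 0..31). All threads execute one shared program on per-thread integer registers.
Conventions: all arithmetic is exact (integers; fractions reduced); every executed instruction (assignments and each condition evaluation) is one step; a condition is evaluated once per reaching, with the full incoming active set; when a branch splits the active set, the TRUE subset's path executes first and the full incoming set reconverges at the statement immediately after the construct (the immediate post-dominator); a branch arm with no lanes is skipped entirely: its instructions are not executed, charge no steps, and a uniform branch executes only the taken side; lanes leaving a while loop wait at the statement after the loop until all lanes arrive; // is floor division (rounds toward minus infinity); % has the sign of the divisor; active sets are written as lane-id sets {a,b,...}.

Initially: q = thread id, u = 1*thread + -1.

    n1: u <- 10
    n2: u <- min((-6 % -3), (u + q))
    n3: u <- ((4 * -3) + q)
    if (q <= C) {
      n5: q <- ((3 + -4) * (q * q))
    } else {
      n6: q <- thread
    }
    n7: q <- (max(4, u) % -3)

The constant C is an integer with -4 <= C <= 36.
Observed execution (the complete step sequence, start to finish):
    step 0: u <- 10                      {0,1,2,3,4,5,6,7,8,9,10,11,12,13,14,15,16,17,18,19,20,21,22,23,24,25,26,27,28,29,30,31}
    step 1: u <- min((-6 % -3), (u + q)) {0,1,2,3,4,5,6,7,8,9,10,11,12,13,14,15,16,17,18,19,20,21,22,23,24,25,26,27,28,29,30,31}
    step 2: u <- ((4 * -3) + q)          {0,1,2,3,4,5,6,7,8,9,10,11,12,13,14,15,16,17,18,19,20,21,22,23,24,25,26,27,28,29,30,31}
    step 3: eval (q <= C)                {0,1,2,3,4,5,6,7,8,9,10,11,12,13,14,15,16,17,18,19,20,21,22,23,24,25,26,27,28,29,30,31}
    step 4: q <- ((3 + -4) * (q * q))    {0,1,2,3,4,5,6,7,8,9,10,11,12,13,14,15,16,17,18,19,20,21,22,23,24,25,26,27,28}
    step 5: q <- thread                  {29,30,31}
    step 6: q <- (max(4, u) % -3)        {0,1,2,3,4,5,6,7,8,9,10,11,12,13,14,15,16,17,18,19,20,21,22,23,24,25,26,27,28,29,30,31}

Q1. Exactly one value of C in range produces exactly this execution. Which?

Answer: C = 28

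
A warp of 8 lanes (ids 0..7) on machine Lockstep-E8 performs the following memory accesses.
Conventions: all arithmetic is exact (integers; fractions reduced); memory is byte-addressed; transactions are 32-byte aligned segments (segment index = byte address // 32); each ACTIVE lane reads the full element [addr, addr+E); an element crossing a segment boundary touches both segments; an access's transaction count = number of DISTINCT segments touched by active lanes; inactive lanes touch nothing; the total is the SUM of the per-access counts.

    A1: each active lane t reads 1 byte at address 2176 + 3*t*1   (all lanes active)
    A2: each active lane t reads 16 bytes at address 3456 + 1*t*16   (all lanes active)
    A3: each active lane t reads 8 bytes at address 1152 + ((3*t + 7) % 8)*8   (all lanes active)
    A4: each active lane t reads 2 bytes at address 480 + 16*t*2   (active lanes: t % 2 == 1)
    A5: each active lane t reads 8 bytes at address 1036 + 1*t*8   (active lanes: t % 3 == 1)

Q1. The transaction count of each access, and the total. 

A1: 1 transaction
A2: 4 transactions
A3: 2 transactions
A4: 4 transactions
A5: 3 transactions

Answer: 1,4,2,4,3; total 14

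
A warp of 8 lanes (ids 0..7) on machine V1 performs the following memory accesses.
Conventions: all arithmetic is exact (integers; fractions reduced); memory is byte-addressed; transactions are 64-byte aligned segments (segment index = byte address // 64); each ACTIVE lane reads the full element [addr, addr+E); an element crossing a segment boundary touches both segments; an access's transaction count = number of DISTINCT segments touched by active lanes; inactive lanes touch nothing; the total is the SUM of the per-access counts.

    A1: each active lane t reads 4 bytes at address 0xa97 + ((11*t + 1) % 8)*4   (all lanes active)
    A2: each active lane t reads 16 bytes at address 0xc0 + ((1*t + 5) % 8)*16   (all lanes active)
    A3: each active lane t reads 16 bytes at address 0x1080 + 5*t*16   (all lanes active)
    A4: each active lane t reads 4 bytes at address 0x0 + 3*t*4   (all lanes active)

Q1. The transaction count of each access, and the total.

A1: 1 transaction
A2: 2 transactions
A3: 8 transactions
A4: 2 transactions

Answer: 1,2,8,2; total 13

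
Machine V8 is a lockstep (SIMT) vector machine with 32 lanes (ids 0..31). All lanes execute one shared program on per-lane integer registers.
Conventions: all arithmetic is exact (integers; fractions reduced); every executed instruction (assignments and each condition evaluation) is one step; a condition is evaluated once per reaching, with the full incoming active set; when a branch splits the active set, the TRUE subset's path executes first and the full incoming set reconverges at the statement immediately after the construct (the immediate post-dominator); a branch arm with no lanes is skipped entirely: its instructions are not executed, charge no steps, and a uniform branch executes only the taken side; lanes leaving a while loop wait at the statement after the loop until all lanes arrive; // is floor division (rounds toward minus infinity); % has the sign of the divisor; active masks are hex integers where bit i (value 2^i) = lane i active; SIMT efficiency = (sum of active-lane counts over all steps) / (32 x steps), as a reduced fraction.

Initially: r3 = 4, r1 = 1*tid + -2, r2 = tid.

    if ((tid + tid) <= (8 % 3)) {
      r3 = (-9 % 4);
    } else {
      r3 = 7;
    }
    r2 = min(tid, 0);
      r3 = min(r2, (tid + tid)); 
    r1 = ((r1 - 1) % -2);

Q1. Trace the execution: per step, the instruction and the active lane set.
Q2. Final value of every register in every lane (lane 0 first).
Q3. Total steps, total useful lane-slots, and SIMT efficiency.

step 0: eval ((tid + tid) <= (8 % 3)) 0xffffffff
step 1: r3 <- (-9 % 4)               0x00000003
step 2: r3 <- 7                      0xfffffffc
step 3: r2 <- min(tid, 0)            0xffffffff
step 4: r3 <- min(r2, (tid + tid))   0xffffffff
step 5: r1 <- ((r1 - 1) % -2)        0xffffffff

Answer: 6 steps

r3: 0,0,0,0,0,0,0,0,0,0,0,0,0,0,0,0,0,0,0,0,0,0,0,0,0,0,0,0,0,0,0,0
r1: -1,0,-1,0,-1,0,-1,0,-1,0,-1,0,-1,0,-1,0,-1,0,-1,0,-1,0,-1,0,-1,0,-1,0,-1,0,-1,0
r2: 0,0,0,0,0,0,0,0,0,0,0,0,0,0,0,0,0,0,0,0,0,0,0,0,0,0,0,0,0,0,0,0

steps = 6; useful = 160; efficiency = 160/192 = 5/6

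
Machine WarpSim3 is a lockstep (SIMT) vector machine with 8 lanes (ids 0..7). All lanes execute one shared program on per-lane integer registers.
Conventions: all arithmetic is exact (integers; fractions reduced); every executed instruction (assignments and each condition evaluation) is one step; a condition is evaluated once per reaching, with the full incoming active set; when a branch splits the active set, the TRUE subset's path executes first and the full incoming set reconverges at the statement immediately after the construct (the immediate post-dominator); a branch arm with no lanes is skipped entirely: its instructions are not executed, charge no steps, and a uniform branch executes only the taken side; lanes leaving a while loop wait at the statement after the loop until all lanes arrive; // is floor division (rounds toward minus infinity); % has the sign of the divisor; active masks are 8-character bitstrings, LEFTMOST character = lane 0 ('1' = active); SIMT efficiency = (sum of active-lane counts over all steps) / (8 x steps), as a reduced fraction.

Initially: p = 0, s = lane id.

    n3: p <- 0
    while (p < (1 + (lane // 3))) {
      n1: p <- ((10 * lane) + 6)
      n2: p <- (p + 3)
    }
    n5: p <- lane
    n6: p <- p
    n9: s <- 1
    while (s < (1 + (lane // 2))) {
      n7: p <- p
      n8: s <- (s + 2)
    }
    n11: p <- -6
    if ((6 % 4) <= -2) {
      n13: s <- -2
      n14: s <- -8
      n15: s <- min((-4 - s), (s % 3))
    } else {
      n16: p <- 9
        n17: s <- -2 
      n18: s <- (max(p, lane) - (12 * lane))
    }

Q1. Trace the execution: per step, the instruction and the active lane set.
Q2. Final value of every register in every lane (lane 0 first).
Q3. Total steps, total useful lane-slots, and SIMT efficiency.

step 0: p <- 0                       11111111
step 1: eval (p < (1 + (lane // 3))) 11111111
step 2: p <- ((10 * lane) + 6)       11111111
step 3: p <- (p + 3)                 11111111
step 4: eval (p < (1 + (lane // 3))) 11111111
step 5: p <- lane                    11111111
step 6: p <- p                       11111111
step 7: s <- 1                       11111111
step 8: eval (s < (1 + (lane // 2))) 11111111
step 9: p <- p                       00111111
step 10: s <- (s + 2)                 00111111
step 11: eval (s < (1 + (lane // 2))) 00111111
step 12: p <- p                       00000011
step 13: s <- (s + 2)                 00000011
step 14: eval (s < (1 + (lane // 2))) 00000011
step 15: p <- -6                      11111111
step 16: eval ((6 % 4) <= -2)         11111111
step 17: p <- 9                       11111111
step 18: s <- -2                      11111111
step 19: s <- (max(p, lane) - (12 * lane)) 11111111

Answer: 20 steps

p: 9,9,9,9,9,9,9,9
s: 9,-3,-15,-27,-39,-51,-63,-75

steps = 20; useful = 136; efficiency = 136/160 = 17/20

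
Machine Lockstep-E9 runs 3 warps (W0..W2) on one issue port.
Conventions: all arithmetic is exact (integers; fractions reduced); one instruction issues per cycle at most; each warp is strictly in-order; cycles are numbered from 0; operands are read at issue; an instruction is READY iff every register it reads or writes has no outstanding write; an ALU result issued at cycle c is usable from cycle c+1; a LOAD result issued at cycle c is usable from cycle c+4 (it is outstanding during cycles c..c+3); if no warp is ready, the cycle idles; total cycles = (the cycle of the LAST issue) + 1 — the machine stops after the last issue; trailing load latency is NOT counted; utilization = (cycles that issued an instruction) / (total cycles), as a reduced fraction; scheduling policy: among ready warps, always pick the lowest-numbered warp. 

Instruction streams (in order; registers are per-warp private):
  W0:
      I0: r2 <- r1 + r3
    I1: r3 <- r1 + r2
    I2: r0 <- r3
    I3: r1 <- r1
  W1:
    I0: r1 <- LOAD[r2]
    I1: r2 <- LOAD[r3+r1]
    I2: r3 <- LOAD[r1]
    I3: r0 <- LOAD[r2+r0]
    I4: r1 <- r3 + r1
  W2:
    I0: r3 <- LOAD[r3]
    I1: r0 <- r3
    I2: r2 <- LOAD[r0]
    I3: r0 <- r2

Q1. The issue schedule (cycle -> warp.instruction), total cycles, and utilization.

cycle 0: W0.I0
cycle 1: W0.I1
cycle 2: W0.I2
cycle 3: W0.I3
cycle 4: W1.I0
cycle 5: W2.I0
cycle 6: idle
cycle 7: idle
cycle 8: W1.I1
cycle 9: W1.I2
cycle 10: W2.I1
cycle 11: W2.I2
cycle 12: W1.I3
cycle 13: W1.I4
cycle 14: idle
cycle 15: W2.I3

Answer: 16 cycles, utilization 13/16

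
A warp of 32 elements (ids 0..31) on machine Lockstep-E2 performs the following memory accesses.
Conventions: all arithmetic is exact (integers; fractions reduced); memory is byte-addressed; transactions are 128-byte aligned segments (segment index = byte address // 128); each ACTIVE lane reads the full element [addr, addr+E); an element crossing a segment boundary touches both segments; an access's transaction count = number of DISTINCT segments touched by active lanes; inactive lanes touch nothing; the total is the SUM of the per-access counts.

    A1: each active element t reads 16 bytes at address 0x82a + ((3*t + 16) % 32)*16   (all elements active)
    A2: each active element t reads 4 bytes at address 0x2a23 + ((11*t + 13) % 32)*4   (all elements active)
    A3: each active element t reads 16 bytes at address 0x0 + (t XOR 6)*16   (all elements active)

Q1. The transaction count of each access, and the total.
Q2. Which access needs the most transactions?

A1: 5 transactions
A2: 2 transactions
A3: 4 transactions

Answer: 5,2,4; total 11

Answer: A1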